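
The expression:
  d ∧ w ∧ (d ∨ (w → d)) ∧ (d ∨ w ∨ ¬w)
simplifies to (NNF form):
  d ∧ w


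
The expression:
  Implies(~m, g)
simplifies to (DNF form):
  g | m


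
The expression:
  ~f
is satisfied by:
  {f: False}


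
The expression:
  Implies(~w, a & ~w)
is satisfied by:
  {a: True, w: True}
  {a: True, w: False}
  {w: True, a: False}


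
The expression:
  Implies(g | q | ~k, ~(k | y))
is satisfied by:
  {y: False, q: False, k: False, g: False}
  {g: True, y: False, q: False, k: False}
  {q: True, g: False, y: False, k: False}
  {g: True, q: True, y: False, k: False}
  {k: True, g: False, y: False, q: False}
  {k: True, y: True, g: False, q: False}


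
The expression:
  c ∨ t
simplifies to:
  c ∨ t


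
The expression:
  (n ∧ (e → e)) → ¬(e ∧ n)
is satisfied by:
  {e: False, n: False}
  {n: True, e: False}
  {e: True, n: False}


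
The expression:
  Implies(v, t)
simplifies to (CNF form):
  t | ~v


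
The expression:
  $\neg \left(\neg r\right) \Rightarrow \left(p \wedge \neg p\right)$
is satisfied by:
  {r: False}


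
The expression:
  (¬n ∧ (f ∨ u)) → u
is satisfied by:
  {n: True, u: True, f: False}
  {n: True, u: False, f: False}
  {u: True, n: False, f: False}
  {n: False, u: False, f: False}
  {f: True, n: True, u: True}
  {f: True, n: True, u: False}
  {f: True, u: True, n: False}


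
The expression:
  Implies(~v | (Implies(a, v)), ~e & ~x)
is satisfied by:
  {x: False, e: False}


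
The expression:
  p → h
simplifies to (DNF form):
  h ∨ ¬p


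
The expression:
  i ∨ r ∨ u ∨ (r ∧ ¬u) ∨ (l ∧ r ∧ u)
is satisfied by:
  {i: True, r: True, u: True}
  {i: True, r: True, u: False}
  {i: True, u: True, r: False}
  {i: True, u: False, r: False}
  {r: True, u: True, i: False}
  {r: True, u: False, i: False}
  {u: True, r: False, i: False}


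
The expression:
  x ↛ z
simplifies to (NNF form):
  x ∧ ¬z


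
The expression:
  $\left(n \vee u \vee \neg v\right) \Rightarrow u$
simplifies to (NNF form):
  $u \vee \left(v \wedge \neg n\right)$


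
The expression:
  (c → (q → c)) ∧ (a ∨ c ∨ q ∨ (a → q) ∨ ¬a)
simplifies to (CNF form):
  True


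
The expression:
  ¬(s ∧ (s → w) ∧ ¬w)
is always true.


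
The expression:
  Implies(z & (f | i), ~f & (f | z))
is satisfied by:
  {z: False, f: False}
  {f: True, z: False}
  {z: True, f: False}


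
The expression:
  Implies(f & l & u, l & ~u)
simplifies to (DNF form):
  ~f | ~l | ~u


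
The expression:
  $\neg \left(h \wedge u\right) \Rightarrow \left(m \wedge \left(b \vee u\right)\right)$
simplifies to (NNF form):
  $\left(b \wedge m\right) \vee \left(h \wedge u\right) \vee \left(m \wedge u\right)$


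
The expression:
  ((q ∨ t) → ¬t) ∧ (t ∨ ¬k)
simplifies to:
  ¬k ∧ ¬t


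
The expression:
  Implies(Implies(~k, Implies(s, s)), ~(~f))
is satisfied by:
  {f: True}


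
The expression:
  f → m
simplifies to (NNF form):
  m ∨ ¬f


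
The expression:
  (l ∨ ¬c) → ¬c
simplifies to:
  ¬c ∨ ¬l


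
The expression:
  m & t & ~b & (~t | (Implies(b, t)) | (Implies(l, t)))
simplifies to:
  m & t & ~b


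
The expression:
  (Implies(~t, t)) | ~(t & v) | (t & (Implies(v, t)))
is always true.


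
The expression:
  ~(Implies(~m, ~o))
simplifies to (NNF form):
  o & ~m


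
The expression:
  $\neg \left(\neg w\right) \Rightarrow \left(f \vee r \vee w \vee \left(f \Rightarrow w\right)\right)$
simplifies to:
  $\text{True}$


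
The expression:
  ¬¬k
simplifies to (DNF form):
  k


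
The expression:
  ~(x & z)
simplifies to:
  ~x | ~z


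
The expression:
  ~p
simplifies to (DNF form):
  ~p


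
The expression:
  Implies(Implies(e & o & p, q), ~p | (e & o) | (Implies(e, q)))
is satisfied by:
  {o: True, q: True, p: False, e: False}
  {o: True, p: False, e: False, q: False}
  {q: True, p: False, e: False, o: False}
  {q: False, p: False, e: False, o: False}
  {o: True, e: True, q: True, p: False}
  {o: True, e: True, q: False, p: False}
  {e: True, q: True, o: False, p: False}
  {e: True, o: False, p: False, q: False}
  {q: True, o: True, p: True, e: False}
  {o: True, p: True, q: False, e: False}
  {q: True, p: True, o: False, e: False}
  {p: True, o: False, e: False, q: False}
  {o: True, e: True, p: True, q: True}
  {o: True, e: True, p: True, q: False}
  {e: True, p: True, q: True, o: False}


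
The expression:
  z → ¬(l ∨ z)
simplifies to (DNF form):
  ¬z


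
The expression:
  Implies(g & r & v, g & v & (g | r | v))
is always true.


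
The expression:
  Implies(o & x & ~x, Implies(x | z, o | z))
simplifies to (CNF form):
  True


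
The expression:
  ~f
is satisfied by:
  {f: False}


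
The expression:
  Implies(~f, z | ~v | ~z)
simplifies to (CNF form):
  True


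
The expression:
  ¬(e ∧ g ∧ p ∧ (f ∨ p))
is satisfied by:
  {p: False, e: False, g: False}
  {g: True, p: False, e: False}
  {e: True, p: False, g: False}
  {g: True, e: True, p: False}
  {p: True, g: False, e: False}
  {g: True, p: True, e: False}
  {e: True, p: True, g: False}


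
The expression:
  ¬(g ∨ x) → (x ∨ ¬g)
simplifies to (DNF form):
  True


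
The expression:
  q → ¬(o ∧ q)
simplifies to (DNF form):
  ¬o ∨ ¬q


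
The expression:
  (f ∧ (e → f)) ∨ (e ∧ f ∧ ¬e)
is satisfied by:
  {f: True}


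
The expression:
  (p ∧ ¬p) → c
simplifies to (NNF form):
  True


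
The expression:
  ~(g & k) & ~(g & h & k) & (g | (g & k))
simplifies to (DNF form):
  g & ~k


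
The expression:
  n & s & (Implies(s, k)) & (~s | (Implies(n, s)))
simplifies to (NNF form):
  k & n & s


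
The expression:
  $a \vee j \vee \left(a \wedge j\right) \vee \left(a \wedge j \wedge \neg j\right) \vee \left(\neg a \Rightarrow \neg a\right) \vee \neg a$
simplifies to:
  $\text{True}$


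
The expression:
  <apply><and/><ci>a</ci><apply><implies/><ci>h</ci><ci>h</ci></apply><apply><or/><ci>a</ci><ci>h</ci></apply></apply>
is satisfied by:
  {a: True}


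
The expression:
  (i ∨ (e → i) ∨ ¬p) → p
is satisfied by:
  {p: True}


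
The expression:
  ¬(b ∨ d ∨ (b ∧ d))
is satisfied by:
  {d: False, b: False}


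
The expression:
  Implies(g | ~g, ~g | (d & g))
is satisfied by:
  {d: True, g: False}
  {g: False, d: False}
  {g: True, d: True}


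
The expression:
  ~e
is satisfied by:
  {e: False}


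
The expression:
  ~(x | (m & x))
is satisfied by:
  {x: False}


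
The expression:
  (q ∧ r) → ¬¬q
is always true.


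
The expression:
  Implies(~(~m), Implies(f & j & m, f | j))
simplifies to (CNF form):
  True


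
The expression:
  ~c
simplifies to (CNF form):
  ~c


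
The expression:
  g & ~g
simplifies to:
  False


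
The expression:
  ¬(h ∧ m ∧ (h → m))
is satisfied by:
  {h: False, m: False}
  {m: True, h: False}
  {h: True, m: False}


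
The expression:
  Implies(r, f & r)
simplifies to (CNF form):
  f | ~r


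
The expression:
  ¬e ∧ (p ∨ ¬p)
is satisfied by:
  {e: False}


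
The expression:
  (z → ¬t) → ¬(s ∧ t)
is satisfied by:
  {z: True, s: False, t: False}
  {s: False, t: False, z: False}
  {z: True, t: True, s: False}
  {t: True, s: False, z: False}
  {z: True, s: True, t: False}
  {s: True, z: False, t: False}
  {z: True, t: True, s: True}


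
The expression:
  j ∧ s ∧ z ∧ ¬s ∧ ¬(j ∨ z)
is never true.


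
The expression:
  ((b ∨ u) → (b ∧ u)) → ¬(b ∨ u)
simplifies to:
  ¬b ∨ ¬u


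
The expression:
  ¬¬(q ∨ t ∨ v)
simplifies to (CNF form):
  q ∨ t ∨ v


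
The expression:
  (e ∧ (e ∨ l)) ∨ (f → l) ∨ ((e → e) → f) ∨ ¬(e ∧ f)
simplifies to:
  True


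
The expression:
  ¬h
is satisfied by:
  {h: False}


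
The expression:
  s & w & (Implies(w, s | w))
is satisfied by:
  {w: True, s: True}


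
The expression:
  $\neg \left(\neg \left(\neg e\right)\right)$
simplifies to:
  $\neg e$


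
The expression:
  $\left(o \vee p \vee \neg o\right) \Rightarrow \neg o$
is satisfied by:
  {o: False}


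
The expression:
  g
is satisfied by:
  {g: True}


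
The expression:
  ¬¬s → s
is always true.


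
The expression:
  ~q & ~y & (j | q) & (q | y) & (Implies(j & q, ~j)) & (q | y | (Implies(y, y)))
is never true.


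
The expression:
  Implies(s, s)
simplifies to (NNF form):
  True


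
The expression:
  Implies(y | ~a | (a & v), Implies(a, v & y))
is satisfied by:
  {v: False, a: False, y: False}
  {y: True, v: False, a: False}
  {v: True, y: False, a: False}
  {y: True, v: True, a: False}
  {a: True, y: False, v: False}
  {y: True, a: True, v: True}


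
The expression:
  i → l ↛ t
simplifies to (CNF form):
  (l ∨ ¬i) ∧ (¬i ∨ ¬t)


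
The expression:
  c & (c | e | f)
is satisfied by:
  {c: True}


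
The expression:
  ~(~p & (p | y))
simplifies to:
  p | ~y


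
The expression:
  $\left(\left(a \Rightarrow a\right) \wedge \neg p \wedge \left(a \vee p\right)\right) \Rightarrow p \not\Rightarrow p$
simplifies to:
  $p \vee \neg a$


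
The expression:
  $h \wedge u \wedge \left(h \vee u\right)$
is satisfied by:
  {h: True, u: True}


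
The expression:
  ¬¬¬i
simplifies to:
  ¬i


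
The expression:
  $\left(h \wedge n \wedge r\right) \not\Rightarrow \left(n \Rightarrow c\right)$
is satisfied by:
  {h: True, r: True, n: True, c: False}


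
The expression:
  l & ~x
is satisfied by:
  {l: True, x: False}


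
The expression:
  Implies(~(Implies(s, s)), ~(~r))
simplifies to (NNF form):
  True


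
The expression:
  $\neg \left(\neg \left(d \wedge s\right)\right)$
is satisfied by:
  {s: True, d: True}


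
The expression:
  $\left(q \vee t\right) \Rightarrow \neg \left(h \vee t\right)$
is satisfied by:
  {t: False, h: False, q: False}
  {q: True, t: False, h: False}
  {h: True, t: False, q: False}


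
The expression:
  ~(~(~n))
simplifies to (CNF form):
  ~n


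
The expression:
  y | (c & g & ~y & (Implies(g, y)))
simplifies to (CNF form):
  y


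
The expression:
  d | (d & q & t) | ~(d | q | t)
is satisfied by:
  {d: True, q: False, t: False}
  {d: True, t: True, q: False}
  {d: True, q: True, t: False}
  {d: True, t: True, q: True}
  {t: False, q: False, d: False}


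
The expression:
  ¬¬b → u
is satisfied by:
  {u: True, b: False}
  {b: False, u: False}
  {b: True, u: True}


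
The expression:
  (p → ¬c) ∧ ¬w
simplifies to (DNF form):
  (¬c ∧ ¬w) ∨ (¬p ∧ ¬w)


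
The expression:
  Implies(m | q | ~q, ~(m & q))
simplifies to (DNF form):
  ~m | ~q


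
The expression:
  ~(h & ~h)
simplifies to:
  True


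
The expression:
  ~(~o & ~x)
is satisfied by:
  {x: True, o: True}
  {x: True, o: False}
  {o: True, x: False}


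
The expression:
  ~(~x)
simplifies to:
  x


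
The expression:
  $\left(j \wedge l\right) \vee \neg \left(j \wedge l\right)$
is always true.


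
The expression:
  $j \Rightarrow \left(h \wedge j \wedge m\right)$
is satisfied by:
  {h: True, m: True, j: False}
  {h: True, m: False, j: False}
  {m: True, h: False, j: False}
  {h: False, m: False, j: False}
  {j: True, h: True, m: True}


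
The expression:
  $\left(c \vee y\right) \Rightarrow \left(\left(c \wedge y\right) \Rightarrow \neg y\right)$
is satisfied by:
  {c: False, y: False}
  {y: True, c: False}
  {c: True, y: False}


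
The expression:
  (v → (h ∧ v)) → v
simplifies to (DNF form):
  v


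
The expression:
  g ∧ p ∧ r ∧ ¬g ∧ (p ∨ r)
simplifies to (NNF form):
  False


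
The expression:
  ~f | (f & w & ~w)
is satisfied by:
  {f: False}


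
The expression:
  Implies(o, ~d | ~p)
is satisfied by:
  {p: False, o: False, d: False}
  {d: True, p: False, o: False}
  {o: True, p: False, d: False}
  {d: True, o: True, p: False}
  {p: True, d: False, o: False}
  {d: True, p: True, o: False}
  {o: True, p: True, d: False}


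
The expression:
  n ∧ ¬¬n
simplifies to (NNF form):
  n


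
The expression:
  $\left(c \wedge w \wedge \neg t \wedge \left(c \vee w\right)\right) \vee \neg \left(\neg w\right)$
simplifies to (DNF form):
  $w$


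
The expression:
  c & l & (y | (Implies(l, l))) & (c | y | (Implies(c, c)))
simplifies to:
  c & l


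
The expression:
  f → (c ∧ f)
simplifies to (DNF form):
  c ∨ ¬f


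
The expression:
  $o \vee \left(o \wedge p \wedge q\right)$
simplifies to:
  $o$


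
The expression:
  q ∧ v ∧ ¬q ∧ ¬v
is never true.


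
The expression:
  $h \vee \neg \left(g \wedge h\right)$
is always true.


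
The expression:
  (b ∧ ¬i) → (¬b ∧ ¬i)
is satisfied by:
  {i: True, b: False}
  {b: False, i: False}
  {b: True, i: True}


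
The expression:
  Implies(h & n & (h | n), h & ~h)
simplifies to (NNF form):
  ~h | ~n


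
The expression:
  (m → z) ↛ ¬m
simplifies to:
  m ∧ z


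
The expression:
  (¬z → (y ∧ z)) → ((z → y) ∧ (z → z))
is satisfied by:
  {y: True, z: False}
  {z: False, y: False}
  {z: True, y: True}


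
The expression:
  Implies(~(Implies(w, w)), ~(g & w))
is always true.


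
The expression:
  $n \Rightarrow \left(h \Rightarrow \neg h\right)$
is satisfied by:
  {h: False, n: False}
  {n: True, h: False}
  {h: True, n: False}


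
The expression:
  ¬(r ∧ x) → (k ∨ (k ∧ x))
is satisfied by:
  {r: True, k: True, x: True}
  {r: True, k: True, x: False}
  {k: True, x: True, r: False}
  {k: True, x: False, r: False}
  {r: True, x: True, k: False}


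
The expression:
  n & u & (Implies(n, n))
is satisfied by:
  {u: True, n: True}


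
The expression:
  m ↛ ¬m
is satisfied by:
  {m: True}


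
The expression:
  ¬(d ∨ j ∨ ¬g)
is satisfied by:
  {g: True, d: False, j: False}


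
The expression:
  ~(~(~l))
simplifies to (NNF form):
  ~l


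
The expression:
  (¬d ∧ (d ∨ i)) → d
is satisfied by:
  {d: True, i: False}
  {i: False, d: False}
  {i: True, d: True}


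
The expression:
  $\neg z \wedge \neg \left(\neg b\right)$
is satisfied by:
  {b: True, z: False}


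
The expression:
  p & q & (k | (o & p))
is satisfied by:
  {k: True, o: True, p: True, q: True}
  {k: True, p: True, q: True, o: False}
  {o: True, p: True, q: True, k: False}


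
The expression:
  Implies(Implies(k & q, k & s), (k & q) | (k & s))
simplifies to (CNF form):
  k & (q | s)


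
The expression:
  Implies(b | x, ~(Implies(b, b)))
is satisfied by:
  {x: False, b: False}


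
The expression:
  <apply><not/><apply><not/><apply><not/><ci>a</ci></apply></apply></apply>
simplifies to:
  <apply><not/><ci>a</ci></apply>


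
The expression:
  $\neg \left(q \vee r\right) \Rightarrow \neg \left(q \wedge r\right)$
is always true.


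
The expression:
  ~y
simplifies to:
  ~y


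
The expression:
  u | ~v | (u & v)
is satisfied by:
  {u: True, v: False}
  {v: False, u: False}
  {v: True, u: True}


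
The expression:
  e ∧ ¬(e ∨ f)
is never true.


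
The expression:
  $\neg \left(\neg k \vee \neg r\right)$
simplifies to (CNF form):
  $k \wedge r$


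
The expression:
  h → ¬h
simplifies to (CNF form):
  ¬h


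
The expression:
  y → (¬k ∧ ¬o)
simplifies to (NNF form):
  (¬k ∧ ¬o) ∨ ¬y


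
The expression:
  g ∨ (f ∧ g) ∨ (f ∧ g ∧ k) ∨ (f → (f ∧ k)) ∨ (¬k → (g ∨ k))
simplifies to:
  g ∨ k ∨ ¬f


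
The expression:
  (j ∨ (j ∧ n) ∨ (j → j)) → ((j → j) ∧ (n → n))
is always true.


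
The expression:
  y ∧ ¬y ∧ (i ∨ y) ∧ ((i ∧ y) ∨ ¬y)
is never true.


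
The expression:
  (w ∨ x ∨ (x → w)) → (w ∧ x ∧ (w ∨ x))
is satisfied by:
  {w: True, x: True}


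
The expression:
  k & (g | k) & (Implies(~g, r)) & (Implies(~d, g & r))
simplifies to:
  k & (d | g) & (d | r) & (g | r)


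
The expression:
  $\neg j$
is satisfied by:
  {j: False}


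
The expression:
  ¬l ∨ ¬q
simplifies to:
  ¬l ∨ ¬q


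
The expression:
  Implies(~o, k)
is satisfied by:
  {k: True, o: True}
  {k: True, o: False}
  {o: True, k: False}


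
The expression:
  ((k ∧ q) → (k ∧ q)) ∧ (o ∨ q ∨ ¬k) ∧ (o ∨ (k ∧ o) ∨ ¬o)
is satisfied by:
  {q: True, o: True, k: False}
  {q: True, o: False, k: False}
  {o: True, q: False, k: False}
  {q: False, o: False, k: False}
  {q: True, k: True, o: True}
  {q: True, k: True, o: False}
  {k: True, o: True, q: False}


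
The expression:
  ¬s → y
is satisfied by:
  {y: True, s: True}
  {y: True, s: False}
  {s: True, y: False}


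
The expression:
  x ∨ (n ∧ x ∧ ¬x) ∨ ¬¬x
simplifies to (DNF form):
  x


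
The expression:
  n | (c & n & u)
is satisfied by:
  {n: True}


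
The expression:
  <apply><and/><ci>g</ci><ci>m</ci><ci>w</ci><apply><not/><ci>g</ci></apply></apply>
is never true.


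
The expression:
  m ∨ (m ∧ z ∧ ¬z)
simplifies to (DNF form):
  m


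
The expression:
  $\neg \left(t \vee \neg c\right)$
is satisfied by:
  {c: True, t: False}


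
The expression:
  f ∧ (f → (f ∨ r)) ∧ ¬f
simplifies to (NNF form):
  False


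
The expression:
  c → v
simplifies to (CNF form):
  v ∨ ¬c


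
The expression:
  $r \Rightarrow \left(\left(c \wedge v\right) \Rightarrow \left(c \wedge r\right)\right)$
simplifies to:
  $\text{True}$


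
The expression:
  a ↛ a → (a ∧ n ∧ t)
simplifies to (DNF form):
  True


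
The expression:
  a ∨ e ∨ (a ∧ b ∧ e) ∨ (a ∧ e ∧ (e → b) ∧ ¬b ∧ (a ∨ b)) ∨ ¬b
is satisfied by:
  {a: True, e: True, b: False}
  {a: True, e: False, b: False}
  {e: True, a: False, b: False}
  {a: False, e: False, b: False}
  {a: True, b: True, e: True}
  {a: True, b: True, e: False}
  {b: True, e: True, a: False}


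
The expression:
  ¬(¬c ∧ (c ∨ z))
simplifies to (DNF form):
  c ∨ ¬z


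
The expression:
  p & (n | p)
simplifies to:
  p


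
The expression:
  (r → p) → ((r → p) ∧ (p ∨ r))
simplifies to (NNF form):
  p ∨ r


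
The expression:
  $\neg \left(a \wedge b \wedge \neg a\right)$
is always true.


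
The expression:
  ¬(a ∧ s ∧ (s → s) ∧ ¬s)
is always true.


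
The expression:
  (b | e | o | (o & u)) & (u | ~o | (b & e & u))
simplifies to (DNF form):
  (o & u) | (b & ~o) | (e & ~o)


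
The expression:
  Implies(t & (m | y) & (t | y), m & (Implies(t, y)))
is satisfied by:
  {t: False, m: False, y: False}
  {y: True, t: False, m: False}
  {m: True, t: False, y: False}
  {y: True, m: True, t: False}
  {t: True, y: False, m: False}
  {y: True, m: True, t: True}


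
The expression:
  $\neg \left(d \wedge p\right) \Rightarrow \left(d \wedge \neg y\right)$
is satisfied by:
  {p: True, d: True, y: False}
  {d: True, y: False, p: False}
  {y: True, p: True, d: True}


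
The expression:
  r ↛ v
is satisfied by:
  {r: True, v: False}


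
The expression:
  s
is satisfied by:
  {s: True}


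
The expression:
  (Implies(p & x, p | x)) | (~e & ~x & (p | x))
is always true.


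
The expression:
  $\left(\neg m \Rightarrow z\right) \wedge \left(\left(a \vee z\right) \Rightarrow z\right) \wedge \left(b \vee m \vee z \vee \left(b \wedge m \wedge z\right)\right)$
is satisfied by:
  {z: True, m: True, a: False}
  {z: True, m: False, a: False}
  {a: True, z: True, m: True}
  {a: True, z: True, m: False}
  {m: True, a: False, z: False}


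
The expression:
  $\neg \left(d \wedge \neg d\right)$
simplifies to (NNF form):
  $\text{True}$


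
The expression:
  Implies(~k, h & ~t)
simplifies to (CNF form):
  (h | k) & (k | ~t)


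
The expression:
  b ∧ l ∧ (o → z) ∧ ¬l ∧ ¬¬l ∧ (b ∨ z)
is never true.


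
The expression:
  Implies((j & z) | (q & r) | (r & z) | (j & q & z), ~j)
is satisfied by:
  {q: False, z: False, j: False, r: False}
  {r: True, q: False, z: False, j: False}
  {q: True, r: False, z: False, j: False}
  {r: True, q: True, z: False, j: False}
  {z: True, r: False, q: False, j: False}
  {z: True, r: True, q: False, j: False}
  {z: True, q: True, r: False, j: False}
  {r: True, z: True, q: True, j: False}
  {j: True, r: False, q: False, z: False}
  {j: True, r: True, q: False, z: False}
  {j: True, q: True, r: False, z: False}


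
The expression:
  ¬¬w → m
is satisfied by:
  {m: True, w: False}
  {w: False, m: False}
  {w: True, m: True}


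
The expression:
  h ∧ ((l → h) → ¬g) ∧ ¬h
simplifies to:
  False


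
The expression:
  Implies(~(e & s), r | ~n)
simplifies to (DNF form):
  r | ~n | (e & s)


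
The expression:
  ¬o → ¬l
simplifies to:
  o ∨ ¬l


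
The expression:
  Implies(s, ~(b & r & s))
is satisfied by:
  {s: False, b: False, r: False}
  {r: True, s: False, b: False}
  {b: True, s: False, r: False}
  {r: True, b: True, s: False}
  {s: True, r: False, b: False}
  {r: True, s: True, b: False}
  {b: True, s: True, r: False}


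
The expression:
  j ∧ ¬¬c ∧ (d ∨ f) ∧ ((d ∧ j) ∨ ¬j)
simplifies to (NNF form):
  c ∧ d ∧ j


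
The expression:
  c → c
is always true.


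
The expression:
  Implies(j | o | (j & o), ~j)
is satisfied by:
  {j: False}


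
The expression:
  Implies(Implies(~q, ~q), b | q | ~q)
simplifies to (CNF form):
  True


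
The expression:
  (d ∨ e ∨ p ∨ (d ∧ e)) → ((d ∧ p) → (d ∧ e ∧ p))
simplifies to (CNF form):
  e ∨ ¬d ∨ ¬p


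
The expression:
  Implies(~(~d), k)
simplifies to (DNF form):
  k | ~d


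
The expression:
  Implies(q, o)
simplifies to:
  o | ~q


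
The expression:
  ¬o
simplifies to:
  ¬o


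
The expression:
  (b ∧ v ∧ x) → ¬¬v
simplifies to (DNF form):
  True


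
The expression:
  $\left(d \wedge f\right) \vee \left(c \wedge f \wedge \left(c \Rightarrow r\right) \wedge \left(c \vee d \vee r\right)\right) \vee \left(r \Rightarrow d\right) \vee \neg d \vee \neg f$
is always true.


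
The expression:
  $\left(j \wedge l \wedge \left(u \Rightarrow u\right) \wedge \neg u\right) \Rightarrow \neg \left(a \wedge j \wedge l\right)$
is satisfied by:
  {u: True, l: False, a: False, j: False}
  {j: False, l: False, u: False, a: False}
  {j: True, u: True, l: False, a: False}
  {j: True, l: False, u: False, a: False}
  {a: True, u: True, j: False, l: False}
  {a: True, j: False, l: False, u: False}
  {a: True, j: True, u: True, l: False}
  {a: True, j: True, l: False, u: False}
  {u: True, l: True, a: False, j: False}
  {l: True, a: False, u: False, j: False}
  {j: True, l: True, u: True, a: False}
  {j: True, l: True, a: False, u: False}
  {u: True, l: True, a: True, j: False}
  {l: True, a: True, j: False, u: False}
  {j: True, l: True, a: True, u: True}


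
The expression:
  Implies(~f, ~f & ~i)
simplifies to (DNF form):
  f | ~i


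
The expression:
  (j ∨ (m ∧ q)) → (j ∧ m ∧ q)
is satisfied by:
  {q: False, j: False, m: False}
  {m: True, q: False, j: False}
  {q: True, m: False, j: False}
  {j: True, m: True, q: True}


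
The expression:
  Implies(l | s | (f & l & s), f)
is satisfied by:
  {f: True, s: False, l: False}
  {l: True, f: True, s: False}
  {f: True, s: True, l: False}
  {l: True, f: True, s: True}
  {l: False, s: False, f: False}


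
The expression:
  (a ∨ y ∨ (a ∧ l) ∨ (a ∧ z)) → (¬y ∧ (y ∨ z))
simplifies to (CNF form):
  ¬y ∧ (z ∨ ¬a)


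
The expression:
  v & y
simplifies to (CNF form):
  v & y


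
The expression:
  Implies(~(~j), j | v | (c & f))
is always true.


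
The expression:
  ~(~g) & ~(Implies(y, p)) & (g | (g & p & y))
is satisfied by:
  {g: True, y: True, p: False}


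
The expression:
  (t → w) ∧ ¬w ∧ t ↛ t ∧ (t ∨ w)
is never true.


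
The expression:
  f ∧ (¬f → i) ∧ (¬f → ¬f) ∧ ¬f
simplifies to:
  False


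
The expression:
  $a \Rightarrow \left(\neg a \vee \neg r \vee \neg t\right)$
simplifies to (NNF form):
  $\neg a \vee \neg r \vee \neg t$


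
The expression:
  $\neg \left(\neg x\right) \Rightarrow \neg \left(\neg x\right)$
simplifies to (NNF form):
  $\text{True}$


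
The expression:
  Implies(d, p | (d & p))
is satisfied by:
  {p: True, d: False}
  {d: False, p: False}
  {d: True, p: True}


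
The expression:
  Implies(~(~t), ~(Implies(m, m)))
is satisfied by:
  {t: False}


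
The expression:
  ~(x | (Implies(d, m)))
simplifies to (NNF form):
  d & ~m & ~x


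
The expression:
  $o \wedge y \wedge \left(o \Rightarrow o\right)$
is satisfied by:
  {o: True, y: True}


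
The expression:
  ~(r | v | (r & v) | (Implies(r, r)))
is never true.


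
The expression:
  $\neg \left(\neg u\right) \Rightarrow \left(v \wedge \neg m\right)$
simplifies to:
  $\left(v \wedge \neg m\right) \vee \neg u$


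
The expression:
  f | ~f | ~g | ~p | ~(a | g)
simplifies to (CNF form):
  True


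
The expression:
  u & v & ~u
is never true.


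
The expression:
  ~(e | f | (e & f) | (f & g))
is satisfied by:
  {e: False, f: False}


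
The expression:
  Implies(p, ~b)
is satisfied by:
  {p: False, b: False}
  {b: True, p: False}
  {p: True, b: False}


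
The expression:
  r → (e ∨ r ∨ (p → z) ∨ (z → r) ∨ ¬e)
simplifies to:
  True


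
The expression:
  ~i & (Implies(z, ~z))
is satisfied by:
  {i: False, z: False}


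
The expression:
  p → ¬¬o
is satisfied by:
  {o: True, p: False}
  {p: False, o: False}
  {p: True, o: True}


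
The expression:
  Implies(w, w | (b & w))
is always true.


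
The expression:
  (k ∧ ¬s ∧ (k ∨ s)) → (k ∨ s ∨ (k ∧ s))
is always true.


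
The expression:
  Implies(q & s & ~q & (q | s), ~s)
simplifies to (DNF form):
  True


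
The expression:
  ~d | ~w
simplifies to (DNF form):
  ~d | ~w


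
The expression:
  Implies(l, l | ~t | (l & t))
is always true.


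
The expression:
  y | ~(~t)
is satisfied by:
  {y: True, t: True}
  {y: True, t: False}
  {t: True, y: False}


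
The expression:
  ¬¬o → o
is always true.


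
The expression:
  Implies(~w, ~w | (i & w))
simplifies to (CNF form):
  True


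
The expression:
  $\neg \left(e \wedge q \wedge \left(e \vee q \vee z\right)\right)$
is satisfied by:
  {e: False, q: False}
  {q: True, e: False}
  {e: True, q: False}


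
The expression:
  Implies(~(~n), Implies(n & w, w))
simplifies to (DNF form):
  True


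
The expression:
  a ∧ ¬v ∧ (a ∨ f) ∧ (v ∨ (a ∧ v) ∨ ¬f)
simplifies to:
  a ∧ ¬f ∧ ¬v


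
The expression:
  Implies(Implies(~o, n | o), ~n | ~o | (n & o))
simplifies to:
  True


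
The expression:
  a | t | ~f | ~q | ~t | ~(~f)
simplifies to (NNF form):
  True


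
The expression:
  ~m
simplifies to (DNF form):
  ~m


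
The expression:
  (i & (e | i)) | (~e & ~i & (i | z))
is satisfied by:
  {i: True, z: True, e: False}
  {i: True, z: False, e: False}
  {i: True, e: True, z: True}
  {i: True, e: True, z: False}
  {z: True, e: False, i: False}


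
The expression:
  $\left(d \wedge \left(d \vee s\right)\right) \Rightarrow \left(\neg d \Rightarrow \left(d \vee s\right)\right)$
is always true.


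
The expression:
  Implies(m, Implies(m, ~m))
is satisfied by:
  {m: False}


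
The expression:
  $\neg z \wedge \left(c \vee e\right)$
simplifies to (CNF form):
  $\neg z \wedge \left(c \vee e\right)$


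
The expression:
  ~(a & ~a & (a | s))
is always true.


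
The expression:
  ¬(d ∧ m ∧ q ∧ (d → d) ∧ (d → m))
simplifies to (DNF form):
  ¬d ∨ ¬m ∨ ¬q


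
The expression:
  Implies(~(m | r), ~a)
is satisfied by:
  {r: True, m: True, a: False}
  {r: True, m: False, a: False}
  {m: True, r: False, a: False}
  {r: False, m: False, a: False}
  {r: True, a: True, m: True}
  {r: True, a: True, m: False}
  {a: True, m: True, r: False}


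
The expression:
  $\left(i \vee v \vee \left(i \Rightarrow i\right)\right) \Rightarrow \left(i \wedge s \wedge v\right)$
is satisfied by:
  {i: True, s: True, v: True}


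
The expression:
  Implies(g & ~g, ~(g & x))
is always true.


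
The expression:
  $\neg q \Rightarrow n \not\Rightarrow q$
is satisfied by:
  {n: True, q: True}
  {n: True, q: False}
  {q: True, n: False}


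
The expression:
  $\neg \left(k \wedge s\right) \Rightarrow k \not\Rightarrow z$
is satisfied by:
  {s: True, k: True, z: False}
  {k: True, z: False, s: False}
  {z: True, s: True, k: True}


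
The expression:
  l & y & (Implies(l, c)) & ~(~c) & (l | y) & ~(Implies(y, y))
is never true.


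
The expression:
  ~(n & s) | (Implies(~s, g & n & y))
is always true.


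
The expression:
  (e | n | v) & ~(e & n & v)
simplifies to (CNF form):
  (e | n | v) & (e | n | ~e) & (e | v | ~v) & (n | v | ~n) & (e | ~e | ~v) & (n | ~e | ~n) & (v | ~n | ~v) & (~e | ~n | ~v)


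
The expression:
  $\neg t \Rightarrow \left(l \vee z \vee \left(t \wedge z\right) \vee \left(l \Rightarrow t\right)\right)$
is always true.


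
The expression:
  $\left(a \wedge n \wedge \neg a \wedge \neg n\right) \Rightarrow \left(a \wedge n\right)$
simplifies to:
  $\text{True}$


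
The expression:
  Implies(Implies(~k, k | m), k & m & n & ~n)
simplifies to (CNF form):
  ~k & ~m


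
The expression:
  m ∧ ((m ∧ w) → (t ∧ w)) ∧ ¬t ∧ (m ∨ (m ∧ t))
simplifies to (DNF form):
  m ∧ ¬t ∧ ¬w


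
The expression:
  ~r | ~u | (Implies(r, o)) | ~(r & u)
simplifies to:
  o | ~r | ~u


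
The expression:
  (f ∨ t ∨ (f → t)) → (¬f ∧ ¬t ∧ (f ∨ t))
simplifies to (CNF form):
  False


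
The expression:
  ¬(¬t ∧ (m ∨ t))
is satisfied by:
  {t: True, m: False}
  {m: False, t: False}
  {m: True, t: True}


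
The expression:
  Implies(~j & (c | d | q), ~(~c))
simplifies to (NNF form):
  c | j | (~d & ~q)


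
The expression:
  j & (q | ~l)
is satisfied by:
  {j: True, q: True, l: False}
  {j: True, l: False, q: False}
  {j: True, q: True, l: True}


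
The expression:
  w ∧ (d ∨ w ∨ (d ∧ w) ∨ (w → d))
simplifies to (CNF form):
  w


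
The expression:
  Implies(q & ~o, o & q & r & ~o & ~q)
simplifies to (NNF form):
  o | ~q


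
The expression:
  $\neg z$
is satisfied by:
  {z: False}


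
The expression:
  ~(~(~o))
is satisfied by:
  {o: False}


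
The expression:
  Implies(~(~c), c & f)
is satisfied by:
  {f: True, c: False}
  {c: False, f: False}
  {c: True, f: True}


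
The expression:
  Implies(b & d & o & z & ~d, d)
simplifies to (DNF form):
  True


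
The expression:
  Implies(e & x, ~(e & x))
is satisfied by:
  {e: False, x: False}
  {x: True, e: False}
  {e: True, x: False}


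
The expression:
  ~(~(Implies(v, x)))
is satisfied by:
  {x: True, v: False}
  {v: False, x: False}
  {v: True, x: True}


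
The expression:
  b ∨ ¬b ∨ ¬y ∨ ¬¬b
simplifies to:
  True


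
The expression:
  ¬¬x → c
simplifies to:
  c ∨ ¬x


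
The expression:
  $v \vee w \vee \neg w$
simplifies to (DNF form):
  $\text{True}$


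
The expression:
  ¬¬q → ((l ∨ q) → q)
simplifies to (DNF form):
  True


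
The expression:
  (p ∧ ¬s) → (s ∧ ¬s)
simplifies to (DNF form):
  s ∨ ¬p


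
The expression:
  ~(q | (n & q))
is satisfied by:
  {q: False}


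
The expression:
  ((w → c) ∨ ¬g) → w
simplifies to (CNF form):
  w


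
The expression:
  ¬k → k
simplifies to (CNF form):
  k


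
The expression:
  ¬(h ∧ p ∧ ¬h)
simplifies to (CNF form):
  True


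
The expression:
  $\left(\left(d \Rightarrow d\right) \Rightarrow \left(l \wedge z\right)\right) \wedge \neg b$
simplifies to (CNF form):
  $l \wedge z \wedge \neg b$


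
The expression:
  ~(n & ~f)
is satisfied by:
  {f: True, n: False}
  {n: False, f: False}
  {n: True, f: True}


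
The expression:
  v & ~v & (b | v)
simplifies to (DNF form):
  False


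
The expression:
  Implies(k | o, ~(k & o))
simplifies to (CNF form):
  ~k | ~o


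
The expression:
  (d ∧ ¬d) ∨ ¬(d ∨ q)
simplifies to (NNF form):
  ¬d ∧ ¬q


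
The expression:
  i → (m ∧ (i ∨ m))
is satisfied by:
  {m: True, i: False}
  {i: False, m: False}
  {i: True, m: True}


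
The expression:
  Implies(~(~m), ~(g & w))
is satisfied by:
  {w: False, m: False, g: False}
  {g: True, w: False, m: False}
  {m: True, w: False, g: False}
  {g: True, m: True, w: False}
  {w: True, g: False, m: False}
  {g: True, w: True, m: False}
  {m: True, w: True, g: False}


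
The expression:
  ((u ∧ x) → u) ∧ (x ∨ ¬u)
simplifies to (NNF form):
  x ∨ ¬u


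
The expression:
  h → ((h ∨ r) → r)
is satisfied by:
  {r: True, h: False}
  {h: False, r: False}
  {h: True, r: True}


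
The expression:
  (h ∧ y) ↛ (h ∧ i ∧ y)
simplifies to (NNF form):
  h ∧ y ∧ ¬i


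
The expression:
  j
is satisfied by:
  {j: True}


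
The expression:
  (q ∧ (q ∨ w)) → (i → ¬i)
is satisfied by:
  {q: False, i: False}
  {i: True, q: False}
  {q: True, i: False}


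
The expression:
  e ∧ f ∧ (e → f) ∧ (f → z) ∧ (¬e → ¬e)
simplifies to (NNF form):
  e ∧ f ∧ z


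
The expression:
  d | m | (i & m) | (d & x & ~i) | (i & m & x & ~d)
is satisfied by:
  {d: True, m: True}
  {d: True, m: False}
  {m: True, d: False}


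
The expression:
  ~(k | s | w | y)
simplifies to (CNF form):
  ~k & ~s & ~w & ~y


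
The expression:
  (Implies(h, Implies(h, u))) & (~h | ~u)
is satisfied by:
  {h: False}


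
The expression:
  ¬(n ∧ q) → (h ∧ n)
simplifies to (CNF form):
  n ∧ (h ∨ q)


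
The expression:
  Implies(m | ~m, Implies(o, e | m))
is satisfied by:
  {m: True, e: True, o: False}
  {m: True, o: False, e: False}
  {e: True, o: False, m: False}
  {e: False, o: False, m: False}
  {m: True, e: True, o: True}
  {m: True, o: True, e: False}
  {e: True, o: True, m: False}


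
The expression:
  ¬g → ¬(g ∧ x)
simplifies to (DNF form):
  True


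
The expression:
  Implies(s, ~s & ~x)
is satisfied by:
  {s: False}


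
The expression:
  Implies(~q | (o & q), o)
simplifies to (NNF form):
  o | q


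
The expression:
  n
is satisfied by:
  {n: True}


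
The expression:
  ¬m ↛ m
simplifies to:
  True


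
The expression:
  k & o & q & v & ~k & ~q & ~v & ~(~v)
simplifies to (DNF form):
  False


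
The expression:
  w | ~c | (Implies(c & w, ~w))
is always true.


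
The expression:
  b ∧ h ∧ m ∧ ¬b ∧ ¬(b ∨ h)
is never true.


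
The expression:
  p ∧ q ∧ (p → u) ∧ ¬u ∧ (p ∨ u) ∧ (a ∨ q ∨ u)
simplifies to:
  False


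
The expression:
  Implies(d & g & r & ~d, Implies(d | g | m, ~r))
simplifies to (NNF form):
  True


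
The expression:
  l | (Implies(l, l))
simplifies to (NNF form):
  True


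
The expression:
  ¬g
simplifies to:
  ¬g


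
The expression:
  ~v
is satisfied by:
  {v: False}


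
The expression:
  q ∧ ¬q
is never true.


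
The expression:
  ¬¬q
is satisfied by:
  {q: True}


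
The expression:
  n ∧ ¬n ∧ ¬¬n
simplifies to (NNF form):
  False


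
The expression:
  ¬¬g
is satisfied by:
  {g: True}


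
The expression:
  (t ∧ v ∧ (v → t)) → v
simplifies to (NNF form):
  True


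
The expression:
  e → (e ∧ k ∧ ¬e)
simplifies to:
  ¬e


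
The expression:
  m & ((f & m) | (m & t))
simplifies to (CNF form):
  m & (f | t)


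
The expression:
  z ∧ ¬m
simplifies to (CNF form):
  z ∧ ¬m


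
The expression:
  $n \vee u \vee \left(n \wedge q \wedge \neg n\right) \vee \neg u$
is always true.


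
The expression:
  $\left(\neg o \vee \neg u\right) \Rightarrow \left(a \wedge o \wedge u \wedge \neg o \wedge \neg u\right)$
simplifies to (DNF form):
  $o \wedge u$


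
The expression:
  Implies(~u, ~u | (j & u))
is always true.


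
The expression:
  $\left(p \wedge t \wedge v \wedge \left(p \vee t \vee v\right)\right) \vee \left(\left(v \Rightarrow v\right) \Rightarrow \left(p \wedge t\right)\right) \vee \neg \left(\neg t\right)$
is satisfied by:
  {t: True}


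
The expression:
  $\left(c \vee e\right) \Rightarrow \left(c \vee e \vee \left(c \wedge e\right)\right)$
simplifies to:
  $\text{True}$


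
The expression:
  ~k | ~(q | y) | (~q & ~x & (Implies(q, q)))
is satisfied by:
  {y: False, k: False, q: False, x: False}
  {x: True, y: False, k: False, q: False}
  {y: True, x: False, k: False, q: False}
  {x: True, y: True, k: False, q: False}
  {q: True, x: False, y: False, k: False}
  {x: True, q: True, y: False, k: False}
  {q: True, y: True, x: False, k: False}
  {x: True, q: True, y: True, k: False}
  {k: True, q: False, y: False, x: False}
  {k: True, x: True, q: False, y: False}
  {k: True, y: True, q: False, x: False}


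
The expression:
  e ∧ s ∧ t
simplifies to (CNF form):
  e ∧ s ∧ t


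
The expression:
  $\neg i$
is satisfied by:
  {i: False}


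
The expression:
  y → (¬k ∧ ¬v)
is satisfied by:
  {v: False, y: False, k: False}
  {k: True, v: False, y: False}
  {v: True, k: False, y: False}
  {k: True, v: True, y: False}
  {y: True, k: False, v: False}


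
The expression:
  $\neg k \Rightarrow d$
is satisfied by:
  {d: True, k: True}
  {d: True, k: False}
  {k: True, d: False}


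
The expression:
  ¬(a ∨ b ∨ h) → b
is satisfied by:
  {a: True, b: True, h: True}
  {a: True, b: True, h: False}
  {a: True, h: True, b: False}
  {a: True, h: False, b: False}
  {b: True, h: True, a: False}
  {b: True, h: False, a: False}
  {h: True, b: False, a: False}


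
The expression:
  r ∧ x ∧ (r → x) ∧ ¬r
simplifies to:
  False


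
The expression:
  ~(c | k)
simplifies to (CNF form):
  ~c & ~k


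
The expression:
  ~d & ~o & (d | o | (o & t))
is never true.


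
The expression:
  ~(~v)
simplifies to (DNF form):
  v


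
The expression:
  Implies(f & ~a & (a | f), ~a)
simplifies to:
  True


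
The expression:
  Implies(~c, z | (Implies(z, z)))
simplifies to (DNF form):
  True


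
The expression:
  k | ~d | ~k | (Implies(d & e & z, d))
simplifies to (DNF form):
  True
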